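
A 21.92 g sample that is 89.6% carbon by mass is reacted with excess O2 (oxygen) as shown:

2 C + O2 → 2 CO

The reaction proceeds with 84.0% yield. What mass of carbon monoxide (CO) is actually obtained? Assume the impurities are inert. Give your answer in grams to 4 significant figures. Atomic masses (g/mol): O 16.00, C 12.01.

38.48 g

Pure C available = 21.92 g × 0.896 = 19.640 g.
M(C) = 12.01 g/mol.
M(CO) = 12.01 + 16.00 = 28.01 g/mol.
n(C) = 19.640 g / 12.01 g/mol = 1.6353 mol.
From the equation the C:CO mole ratio is 2:2, so n(CO) = 1.6353 × 2/2 = 1.6353 mol.
Mass of CO = 1.6353 mol × 28.01 g/mol = 45.806 g.
Actual mass collected = 45.806 g × 0.840 = 38.477 g.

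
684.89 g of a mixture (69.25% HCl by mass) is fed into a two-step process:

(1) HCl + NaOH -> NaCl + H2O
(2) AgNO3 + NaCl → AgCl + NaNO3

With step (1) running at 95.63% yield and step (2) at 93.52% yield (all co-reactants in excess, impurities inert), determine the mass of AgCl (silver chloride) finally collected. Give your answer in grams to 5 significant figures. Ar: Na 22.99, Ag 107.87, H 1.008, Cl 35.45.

Pure HCl = 684.89 × 0.6925 = 474.286 g.
M(HCl) = 1.008 + 35.45 = 36.458 g/mol.
M(AgCl) = 107.87 + 35.45 = 143.32 g/mol.
n(HCl) = 474.286 / 36.458 = 13.0091 mol.
Step 1 (HCl:NaCl = 1:1): theoretical n(NaCl) = 13.0091 mol; at 95.63% yield, n(NaCl) = 12.4406 mol.
Step 2 (NaCl:AgCl = 1:1): theoretical n(AgCl) = 12.4406 mol, so theoretical mass = 12.4406 × 143.32 = 1782.99 g.
At 93.52% yield, actual mass of AgCl = 1782.99 × 0.9352 = 1667.45 g.

1667.5 g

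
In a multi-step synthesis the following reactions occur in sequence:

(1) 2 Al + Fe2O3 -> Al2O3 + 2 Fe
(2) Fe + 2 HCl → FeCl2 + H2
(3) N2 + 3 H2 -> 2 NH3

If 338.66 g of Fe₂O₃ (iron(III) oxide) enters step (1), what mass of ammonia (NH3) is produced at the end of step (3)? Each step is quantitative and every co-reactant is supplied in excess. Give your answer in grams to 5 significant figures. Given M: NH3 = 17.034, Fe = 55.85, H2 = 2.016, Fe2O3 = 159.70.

48.163 g

n(Fe2O3) = 338.66 / 159.70 = 2.12060 mol.
Reaction (1): Fe2O3→Fe ratio 1:2 ⇒ n(Fe) = 4.24120 mol.
Reaction (2): Fe→H2 ratio 1:1 ⇒ n(H2) = 4.24120 mol.
Reaction (3): H2→NH3 ratio 3:2 ⇒ n(NH3) = 2.82747 mol.
Mass of NH3 = 2.82747 × 17.034 = 48.1631 g.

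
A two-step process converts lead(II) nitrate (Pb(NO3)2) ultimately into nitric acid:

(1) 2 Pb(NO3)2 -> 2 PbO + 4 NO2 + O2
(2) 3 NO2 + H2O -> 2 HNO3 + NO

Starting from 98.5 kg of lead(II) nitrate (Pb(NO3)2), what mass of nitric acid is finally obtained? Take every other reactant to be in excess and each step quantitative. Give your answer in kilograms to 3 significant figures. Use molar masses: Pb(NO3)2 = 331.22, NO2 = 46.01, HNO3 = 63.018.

25.0 kg

98.5 kg = 98500 g.
n(Pb(NO3)2) = 98500 / 331.22 = 297.4 mol.
Step 1 gives a 2:4 ratio of Pb(NO3)2 to NO2, so n(NO2) = 594.8 mol.
In step 2 the NO2:HNO3 ratio is 3:2, so n(HNO3) = 396.5 mol.
Mass of HNO3 = 396.5 × 63.018 = 24990 g = 25.0 kg.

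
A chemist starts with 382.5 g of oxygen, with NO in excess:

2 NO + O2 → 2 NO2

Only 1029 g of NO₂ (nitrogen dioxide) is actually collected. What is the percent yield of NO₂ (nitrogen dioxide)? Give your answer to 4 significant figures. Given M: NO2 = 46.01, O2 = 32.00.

93.55 %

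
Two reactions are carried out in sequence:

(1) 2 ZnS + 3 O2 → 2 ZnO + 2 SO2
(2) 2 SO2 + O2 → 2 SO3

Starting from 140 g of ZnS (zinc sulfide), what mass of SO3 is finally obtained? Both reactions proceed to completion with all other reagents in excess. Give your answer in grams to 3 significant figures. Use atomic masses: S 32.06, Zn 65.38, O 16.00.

115 g

M(ZnS) = 65.38 + 32.06 = 97.44 g/mol.
M(SO3) = 32.06 + 3(16.00) = 80.06 g/mol.
n(ZnS) = 140.0 / 97.44 = 1.437 mol.
Step 1 gives a 2:2 ratio of ZnS to SO2, so n(SO2) = 1.437 mol.
In step 2 the SO2:SO3 ratio is 2:2, so n(SO3) = 1.437 mol.
Mass of SO3 = 1.437 × 80.06 = 115.0 g.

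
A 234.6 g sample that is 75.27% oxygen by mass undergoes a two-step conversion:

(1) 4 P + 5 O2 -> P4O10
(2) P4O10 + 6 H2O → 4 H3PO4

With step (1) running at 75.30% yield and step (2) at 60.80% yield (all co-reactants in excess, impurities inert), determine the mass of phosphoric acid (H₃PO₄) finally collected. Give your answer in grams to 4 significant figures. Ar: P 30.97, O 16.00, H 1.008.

198.1 g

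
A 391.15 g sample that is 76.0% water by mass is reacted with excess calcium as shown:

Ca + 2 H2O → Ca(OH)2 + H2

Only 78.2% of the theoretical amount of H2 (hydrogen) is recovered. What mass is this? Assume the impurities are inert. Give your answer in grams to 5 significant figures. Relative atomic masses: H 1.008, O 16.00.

Pure H2O available = 391.15 g × 0.760 = 297.274 g.
M(H2O) = 2(1.008) + 16.00 = 18.016 g/mol.
M(H2) = 2(1.008) = 2.016 g/mol.
n(H2O) = 297.274 g / 18.016 g/mol = 16.5006 mol.
From the equation the H2O:H2 mole ratio is 2:1, so n(H2) = 16.5006 × 1/2 = 8.25028 mol.
Mass of H2 = 8.25028 mol × 2.016 g/mol = 16.6326 g.
Actual mass collected = 16.6326 g × 0.782 = 13.0067 g.

13.007 g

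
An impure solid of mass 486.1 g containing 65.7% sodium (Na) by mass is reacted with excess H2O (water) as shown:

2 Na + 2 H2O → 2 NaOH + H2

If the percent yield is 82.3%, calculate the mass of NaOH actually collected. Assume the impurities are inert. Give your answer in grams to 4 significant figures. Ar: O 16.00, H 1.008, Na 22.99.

Pure Na available = 486.1 g × 0.657 = 319.37 g.
M(Na) = 22.99 g/mol.
M(NaOH) = 22.99 + 16.00 + 1.008 = 39.998 g/mol.
n(Na) = 319.37 g / 22.99 g/mol = 13.892 mol.
From the equation the Na:NaOH mole ratio is 2:2, so n(NaOH) = 13.892 × 2/2 = 13.892 mol.
Mass of NaOH = 13.892 mol × 39.998 g/mol = 555.64 g.
Actual mass collected = 555.64 g × 0.823 = 457.29 g.

457.3 g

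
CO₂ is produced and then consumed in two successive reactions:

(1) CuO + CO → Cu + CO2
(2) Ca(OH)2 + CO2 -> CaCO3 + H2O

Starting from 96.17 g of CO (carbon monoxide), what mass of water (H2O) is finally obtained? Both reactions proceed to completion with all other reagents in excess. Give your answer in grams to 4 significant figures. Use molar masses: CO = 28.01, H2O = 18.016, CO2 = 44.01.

61.86 g

n(CO) = 96.170 / 28.01 = 3.4334 mol.
Step 1 gives a 1:1 ratio of CO to CO2, so n(CO2) = 3.4334 mol.
In step 2 the CO2:H2O ratio is 1:1, so n(H2O) = 3.4334 mol.
Mass of H2O = 3.4334 × 18.016 = 61.856 g.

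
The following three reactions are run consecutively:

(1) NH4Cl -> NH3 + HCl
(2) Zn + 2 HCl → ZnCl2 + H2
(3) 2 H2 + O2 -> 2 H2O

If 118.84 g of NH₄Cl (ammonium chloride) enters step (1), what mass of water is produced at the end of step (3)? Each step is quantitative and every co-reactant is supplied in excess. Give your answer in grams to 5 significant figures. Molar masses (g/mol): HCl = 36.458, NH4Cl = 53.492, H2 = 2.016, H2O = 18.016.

20.013 g

n(NH4Cl) = 118.84 / 53.492 = 2.22164 mol.
Reaction (1): NH4Cl→HCl ratio 1:1 ⇒ n(HCl) = 2.22164 mol.
Reaction (2): HCl→H2 ratio 2:1 ⇒ n(H2) = 1.11082 mol.
Reaction (3): H2→H2O ratio 2:2 ⇒ n(H2O) = 1.11082 mol.
Mass of H2O = 1.11082 × 18.016 = 20.0125 g.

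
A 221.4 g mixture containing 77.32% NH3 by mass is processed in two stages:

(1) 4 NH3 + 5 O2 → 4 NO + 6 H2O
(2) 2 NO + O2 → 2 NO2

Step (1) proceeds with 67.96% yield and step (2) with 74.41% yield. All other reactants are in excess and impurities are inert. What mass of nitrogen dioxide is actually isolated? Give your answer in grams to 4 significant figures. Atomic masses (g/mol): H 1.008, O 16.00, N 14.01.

Pure NH3 = 221.4 × 0.7732 = 171.19 g.
M(NH3) = 14.01 + 3(1.008) = 17.034 g/mol.
M(NO2) = 14.01 + 2(16.00) = 46.01 g/mol.
n(NH3) = 171.19 / 17.034 = 10.050 mol.
Step 1 (NH3:NO = 4:4): theoretical n(NO) = 10.050 mol; at 67.96% yield, n(NO) = 6.8298 mol.
Step 2 (NO:NO2 = 2:2): theoretical n(NO2) = 6.8298 mol, so theoretical mass = 6.8298 × 46.01 = 314.24 g.
At 74.41% yield, actual mass of NO2 = 314.24 × 0.7441 = 233.82 g.

233.8 g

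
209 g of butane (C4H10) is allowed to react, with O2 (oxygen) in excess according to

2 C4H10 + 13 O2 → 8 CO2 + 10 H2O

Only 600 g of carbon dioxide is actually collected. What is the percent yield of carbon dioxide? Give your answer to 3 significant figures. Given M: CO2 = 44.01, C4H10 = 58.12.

94.8 %

n(C4H10) = 209.0 g / 58.12 g/mol = 3.596 mol.
From the equation the C4H10:CO2 mole ratio is 2:8, so n(CO2) = 3.596 × 8/2 = 14.38 mol.
Mass of CO2 = 14.38 mol × 44.01 g/mol = 633.0 g.
This is the theoretical yield. Percent yield = 600 g / 633.0 g × 100% = 94.78%.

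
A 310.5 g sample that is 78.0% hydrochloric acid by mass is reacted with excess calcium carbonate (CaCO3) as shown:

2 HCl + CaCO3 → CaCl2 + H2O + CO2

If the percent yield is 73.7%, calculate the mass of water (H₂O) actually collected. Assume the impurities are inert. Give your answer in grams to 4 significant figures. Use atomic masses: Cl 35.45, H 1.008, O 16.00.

Pure HCl available = 310.5 g × 0.780 = 242.19 g.
M(HCl) = 1.008 + 35.45 = 36.458 g/mol.
M(H2O) = 2(1.008) + 16.00 = 18.016 g/mol.
n(HCl) = 242.19 g / 36.458 g/mol = 6.6430 mol.
From the equation the HCl:H2O mole ratio is 2:1, so n(H2O) = 6.6430 × 1/2 = 3.3215 mol.
Mass of H2O = 3.3215 mol × 18.016 g/mol = 59.840 g.
Actual mass collected = 59.840 g × 0.737 = 44.102 g.

44.10 g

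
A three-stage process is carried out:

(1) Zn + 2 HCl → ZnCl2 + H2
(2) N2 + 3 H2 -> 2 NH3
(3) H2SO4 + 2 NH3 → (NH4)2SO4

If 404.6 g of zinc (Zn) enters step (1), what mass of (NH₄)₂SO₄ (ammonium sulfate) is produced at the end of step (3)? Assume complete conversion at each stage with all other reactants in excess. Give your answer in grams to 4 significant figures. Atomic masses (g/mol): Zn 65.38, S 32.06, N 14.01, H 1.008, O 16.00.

M(Zn) = 65.38 g/mol.
M((NH4)2SO4) = 2(14.01) + 8(1.008) + 32.06 + 4(16.00) = 132.144 g/mol.
n(Zn) = 404.6 / 65.38 = 6.1884 mol.
Reaction (1): Zn→H2 ratio 1:1 ⇒ n(H2) = 6.1884 mol.
Reaction (2): H2→NH3 ratio 3:2 ⇒ n(NH3) = 4.1256 mol.
Reaction (3): NH3→(NH4)2SO4 ratio 2:1 ⇒ n((NH4)2SO4) = 2.0628 mol.
Mass of (NH4)2SO4 = 2.0628 × 132.144 = 272.59 g.

272.6 g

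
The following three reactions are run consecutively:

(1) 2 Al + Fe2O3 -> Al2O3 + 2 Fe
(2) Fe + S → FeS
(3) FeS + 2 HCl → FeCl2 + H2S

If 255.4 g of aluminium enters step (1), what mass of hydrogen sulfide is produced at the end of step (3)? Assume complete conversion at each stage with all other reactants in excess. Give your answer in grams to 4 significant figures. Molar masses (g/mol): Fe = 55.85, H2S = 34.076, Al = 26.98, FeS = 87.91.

322.6 g

n(Al) = 255.4 / 26.98 = 9.4663 mol.
Reaction (1): Al→Fe ratio 2:2 ⇒ n(Fe) = 9.4663 mol.
Reaction (2): Fe→FeS ratio 1:1 ⇒ n(FeS) = 9.4663 mol.
Reaction (3): FeS→H2S ratio 1:1 ⇒ n(H2S) = 9.4663 mol.
Mass of H2S = 9.4663 × 34.076 = 322.57 g.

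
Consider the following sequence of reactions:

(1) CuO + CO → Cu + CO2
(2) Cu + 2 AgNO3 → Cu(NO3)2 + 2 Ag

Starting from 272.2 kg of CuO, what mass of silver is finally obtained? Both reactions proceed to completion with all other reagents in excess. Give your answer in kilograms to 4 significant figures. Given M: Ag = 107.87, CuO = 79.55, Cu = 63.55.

272.2 kg = 272200 g.
n(CuO) = 272200 / 79.55 = 3421.7 mol.
Step 1 gives a 1:1 ratio of CuO to Cu, so n(Cu) = 3421.7 mol.
In step 2 the Cu:Ag ratio is 1:2, so n(Ag) = 6843.5 mol.
Mass of Ag = 6843.5 × 107.87 = 738210 g = 738.2 kg.

738.2 kg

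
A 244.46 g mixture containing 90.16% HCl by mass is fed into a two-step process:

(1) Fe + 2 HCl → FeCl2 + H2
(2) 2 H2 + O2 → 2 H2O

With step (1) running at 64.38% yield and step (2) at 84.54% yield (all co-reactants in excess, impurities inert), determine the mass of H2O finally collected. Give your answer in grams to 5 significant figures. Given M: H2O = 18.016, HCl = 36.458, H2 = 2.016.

29.639 g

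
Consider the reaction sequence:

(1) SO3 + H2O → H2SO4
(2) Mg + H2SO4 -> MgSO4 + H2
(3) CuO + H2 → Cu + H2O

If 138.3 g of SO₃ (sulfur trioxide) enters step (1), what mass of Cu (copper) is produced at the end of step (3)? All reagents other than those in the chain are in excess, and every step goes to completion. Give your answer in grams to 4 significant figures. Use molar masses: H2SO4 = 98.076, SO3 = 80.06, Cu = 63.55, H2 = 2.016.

n(SO3) = 138.3 / 80.06 = 1.7275 mol.
Reaction (1): SO3→H2SO4 ratio 1:1 ⇒ n(H2SO4) = 1.7275 mol.
Reaction (2): H2SO4→H2 ratio 1:1 ⇒ n(H2) = 1.7275 mol.
Reaction (3): H2→Cu ratio 1:1 ⇒ n(Cu) = 1.7275 mol.
Mass of Cu = 1.7275 × 63.55 = 109.78 g.

109.8 g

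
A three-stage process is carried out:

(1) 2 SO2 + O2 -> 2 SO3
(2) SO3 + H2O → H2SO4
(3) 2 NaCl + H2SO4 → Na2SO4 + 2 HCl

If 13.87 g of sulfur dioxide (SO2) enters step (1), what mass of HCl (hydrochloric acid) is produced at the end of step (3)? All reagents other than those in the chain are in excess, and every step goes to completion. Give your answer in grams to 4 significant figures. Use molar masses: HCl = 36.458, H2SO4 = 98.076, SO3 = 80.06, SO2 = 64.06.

n(SO2) = 13.87 / 64.06 = 0.21652 mol.
Reaction (1): SO2→SO3 ratio 2:2 ⇒ n(SO3) = 0.21652 mol.
Reaction (2): SO3→H2SO4 ratio 1:1 ⇒ n(H2SO4) = 0.21652 mol.
Reaction (3): H2SO4→HCl ratio 1:2 ⇒ n(HCl) = 0.43303 mol.
Mass of HCl = 0.43303 × 36.458 = 15.787 g.

15.79 g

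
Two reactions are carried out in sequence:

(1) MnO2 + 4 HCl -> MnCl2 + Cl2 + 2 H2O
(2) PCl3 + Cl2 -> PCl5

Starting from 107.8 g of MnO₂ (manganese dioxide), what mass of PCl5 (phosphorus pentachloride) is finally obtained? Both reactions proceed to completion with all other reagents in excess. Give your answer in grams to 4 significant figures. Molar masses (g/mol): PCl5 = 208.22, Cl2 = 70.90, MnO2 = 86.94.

258.2 g

n(MnO2) = 107.80 / 86.94 = 1.2399 mol.
Step 1 gives a 1:1 ratio of MnO2 to Cl2, so n(Cl2) = 1.2399 mol.
In step 2 the Cl2:PCl5 ratio is 1:1, so n(PCl5) = 1.2399 mol.
Mass of PCl5 = 1.2399 × 208.22 = 258.18 g.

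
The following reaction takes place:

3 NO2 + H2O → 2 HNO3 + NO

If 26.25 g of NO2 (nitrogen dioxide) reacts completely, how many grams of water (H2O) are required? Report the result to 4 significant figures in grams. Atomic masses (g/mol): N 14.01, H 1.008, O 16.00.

M(NO2) = 14.01 + 2(16.00) = 46.01 g/mol.
M(H2O) = 2(1.008) + 16.00 = 18.016 g/mol.
n(NO2) = 26.250 g / 46.01 g/mol = 0.57053 mol.
From the equation the NO2:H2O mole ratio is 3:1, so n(H2O) = 0.57053 × 1/3 = 0.19018 mol.
Mass of H2O = 0.19018 mol × 18.016 g/mol = 3.4262 g.

3.426 g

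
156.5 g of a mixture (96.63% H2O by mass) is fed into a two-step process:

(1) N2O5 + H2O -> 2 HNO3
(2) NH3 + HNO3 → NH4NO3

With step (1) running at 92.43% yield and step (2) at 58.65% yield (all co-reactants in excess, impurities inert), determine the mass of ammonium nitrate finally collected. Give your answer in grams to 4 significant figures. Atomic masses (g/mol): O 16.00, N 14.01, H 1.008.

Pure H2O = 156.5 × 0.9663 = 151.23 g.
M(H2O) = 2(1.008) + 16.00 = 18.016 g/mol.
M(NH4NO3) = 2(14.01) + 4(1.008) + 3(16.00) = 80.052 g/mol.
n(H2O) = 151.23 / 18.016 = 8.3940 mol.
Step 1 (H2O:HNO3 = 1:2): theoretical n(HNO3) = 16.788 mol; at 92.43% yield, n(HNO3) = 15.517 mol.
Step 2 (HNO3:NH4NO3 = 1:1): theoretical n(NH4NO3) = 15.517 mol, so theoretical mass = 15.517 × 80.052 = 1242.2 g.
At 58.65% yield, actual mass of NH4NO3 = 1242.2 × 0.5865 = 728.54 g.

728.5 g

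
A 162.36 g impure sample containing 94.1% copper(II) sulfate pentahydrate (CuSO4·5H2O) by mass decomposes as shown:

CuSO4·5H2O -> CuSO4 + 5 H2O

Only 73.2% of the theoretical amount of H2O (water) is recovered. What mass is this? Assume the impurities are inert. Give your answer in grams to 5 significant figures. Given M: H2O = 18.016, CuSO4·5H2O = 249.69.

Pure CuSO4·5H2O available = 162.36 g × 0.941 = 152.781 g.
n(CuSO4·5H2O) = 152.781 g / 249.69 g/mol = 0.611882 mol.
From the equation the CuSO4·5H2O:H2O mole ratio is 1:5, so n(H2O) = 0.611882 × 5/1 = 3.05941 mol.
Mass of H2O = 3.05941 mol × 18.016 g/mol = 55.1183 g.
Actual mass collected = 55.1183 g × 0.732 = 40.3466 g.

40.347 g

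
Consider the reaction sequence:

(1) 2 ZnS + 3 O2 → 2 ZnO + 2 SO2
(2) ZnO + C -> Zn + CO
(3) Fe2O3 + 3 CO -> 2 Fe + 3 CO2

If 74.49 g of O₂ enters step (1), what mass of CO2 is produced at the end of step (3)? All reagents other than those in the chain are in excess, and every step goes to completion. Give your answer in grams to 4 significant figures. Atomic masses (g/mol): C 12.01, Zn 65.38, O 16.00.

68.30 g

M(O2) = 2(16.00) = 32.00 g/mol.
M(CO2) = 12.01 + 2(16.00) = 44.01 g/mol.
n(O2) = 74.49 / 32.00 = 2.3278 mol.
Reaction (1): O2→ZnO ratio 3:2 ⇒ n(ZnO) = 1.5519 mol.
Reaction (2): ZnO→CO ratio 1:1 ⇒ n(CO) = 1.5519 mol.
Reaction (3): CO→CO2 ratio 3:3 ⇒ n(CO2) = 1.5519 mol.
Mass of CO2 = 1.5519 × 44.01 = 68.298 g.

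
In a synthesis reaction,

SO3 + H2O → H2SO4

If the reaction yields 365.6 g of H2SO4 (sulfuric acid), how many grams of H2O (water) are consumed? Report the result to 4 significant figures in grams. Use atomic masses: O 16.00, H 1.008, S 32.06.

67.16 g

M(H2SO4) = 2(1.008) + 32.06 + 4(16.00) = 98.076 g/mol.
M(H2O) = 2(1.008) + 16.00 = 18.016 g/mol.
n(H2SO4) = 365.60 g / 98.076 g/mol = 3.7277 mol.
From the equation the H2SO4:H2O mole ratio is 1:1, so n(H2O) = 3.7277 × 1/1 = 3.7277 mol.
Mass of H2O = 3.7277 mol × 18.016 g/mol = 67.159 g.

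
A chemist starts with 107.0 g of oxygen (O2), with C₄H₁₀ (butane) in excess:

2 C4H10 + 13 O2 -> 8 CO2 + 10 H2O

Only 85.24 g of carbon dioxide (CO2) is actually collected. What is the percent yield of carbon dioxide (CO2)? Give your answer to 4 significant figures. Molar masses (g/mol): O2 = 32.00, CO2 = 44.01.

n(O2) = 107.00 g / 32.00 g/mol = 3.3438 mol.
From the equation the O2:CO2 mole ratio is 13:8, so n(CO2) = 3.3438 × 8/13 = 2.0577 mol.
Mass of CO2 = 2.0577 mol × 44.01 g/mol = 90.559 g.
This is the theoretical yield. Percent yield = 85.24 g / 90.559 g × 100% = 94.126%.

94.13 %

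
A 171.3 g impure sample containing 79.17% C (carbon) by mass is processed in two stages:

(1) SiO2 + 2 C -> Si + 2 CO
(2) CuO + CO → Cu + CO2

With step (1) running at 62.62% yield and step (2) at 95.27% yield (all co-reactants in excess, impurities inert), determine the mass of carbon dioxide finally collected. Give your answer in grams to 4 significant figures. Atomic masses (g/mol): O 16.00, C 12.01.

296.5 g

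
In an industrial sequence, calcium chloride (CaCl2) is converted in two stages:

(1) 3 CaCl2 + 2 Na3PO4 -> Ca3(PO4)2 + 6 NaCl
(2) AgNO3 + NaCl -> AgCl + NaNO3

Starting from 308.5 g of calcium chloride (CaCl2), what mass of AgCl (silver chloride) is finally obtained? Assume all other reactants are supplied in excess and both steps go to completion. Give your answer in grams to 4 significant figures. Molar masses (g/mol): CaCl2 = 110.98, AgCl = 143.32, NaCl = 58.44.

n(CaCl2) = 308.50 / 110.98 = 2.7798 mol.
Step 1 gives a 3:6 ratio of CaCl2 to NaCl, so n(NaCl) = 5.5596 mol.
In step 2 the NaCl:AgCl ratio is 1:1, so n(AgCl) = 5.5596 mol.
Mass of AgCl = 5.5596 × 143.32 = 796.80 g.

796.8 g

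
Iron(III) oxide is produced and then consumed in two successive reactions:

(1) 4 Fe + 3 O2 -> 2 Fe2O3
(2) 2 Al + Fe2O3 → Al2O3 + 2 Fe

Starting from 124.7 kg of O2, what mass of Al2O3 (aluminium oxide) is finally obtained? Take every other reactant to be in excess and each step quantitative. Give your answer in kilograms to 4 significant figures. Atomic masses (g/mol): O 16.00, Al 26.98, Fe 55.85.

264.9 kg

M(O2) = 2(16.00) = 32.00 g/mol.
M(Al2O3) = 2(26.98) + 3(16.00) = 101.96 g/mol.
124.7 kg = 124700 g.
n(O2) = 124700 / 32.00 = 3896.9 mol.
Step 1 gives a 3:2 ratio of O2 to Fe2O3, so n(Fe2O3) = 2597.9 mol.
In step 2 the Fe2O3:Al2O3 ratio is 1:1, so n(Al2O3) = 2597.9 mol.
Mass of Al2O3 = 2597.9 × 101.96 = 264880 g = 264.9 kg.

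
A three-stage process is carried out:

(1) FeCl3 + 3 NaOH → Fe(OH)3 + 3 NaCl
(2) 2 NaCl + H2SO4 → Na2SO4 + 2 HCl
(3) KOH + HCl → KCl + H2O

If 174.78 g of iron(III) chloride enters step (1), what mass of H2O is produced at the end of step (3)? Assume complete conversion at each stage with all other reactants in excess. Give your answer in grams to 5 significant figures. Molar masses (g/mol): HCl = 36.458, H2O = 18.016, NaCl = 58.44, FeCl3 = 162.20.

58.240 g

n(FeCl3) = 174.78 / 162.20 = 1.07756 mol.
Reaction (1): FeCl3→NaCl ratio 1:3 ⇒ n(NaCl) = 3.23268 mol.
Reaction (2): NaCl→HCl ratio 2:2 ⇒ n(HCl) = 3.23268 mol.
Reaction (3): HCl→H2O ratio 1:1 ⇒ n(H2O) = 3.23268 mol.
Mass of H2O = 3.23268 × 18.016 = 58.2399 g.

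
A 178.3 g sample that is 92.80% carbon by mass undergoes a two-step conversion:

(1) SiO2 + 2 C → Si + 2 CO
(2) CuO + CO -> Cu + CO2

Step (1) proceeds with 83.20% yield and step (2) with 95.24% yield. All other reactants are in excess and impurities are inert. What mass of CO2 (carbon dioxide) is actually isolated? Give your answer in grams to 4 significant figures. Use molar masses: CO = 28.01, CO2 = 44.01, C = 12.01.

480.5 g

Pure C = 178.3 × 0.9280 = 165.46 g.
n(C) = 165.46 / 12.01 = 13.777 mol.
Step 1 (C:CO = 2:2): theoretical n(CO) = 13.777 mol; at 83.20% yield, n(CO) = 11.463 mol.
Step 2 (CO:CO2 = 1:1): theoretical n(CO2) = 11.463 mol, so theoretical mass = 11.463 × 44.01 = 504.46 g.
At 95.24% yield, actual mass of CO2 = 504.46 × 0.9524 = 480.45 g.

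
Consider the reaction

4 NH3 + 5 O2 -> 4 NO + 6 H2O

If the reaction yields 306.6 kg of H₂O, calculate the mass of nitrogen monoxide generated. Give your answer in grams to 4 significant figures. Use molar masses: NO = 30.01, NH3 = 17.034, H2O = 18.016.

340500 g

Convert: 306.6 kg = 306600 g.
n(H2O) = 306600 g / 18.016 g/mol = 17018 mol.
From the equation the H2O:NO mole ratio is 6:4, so n(NO) = 17018 × 4/6 = 11345 mol.
Mass of NO = 11345 mol × 30.01 g/mol = 340480 g.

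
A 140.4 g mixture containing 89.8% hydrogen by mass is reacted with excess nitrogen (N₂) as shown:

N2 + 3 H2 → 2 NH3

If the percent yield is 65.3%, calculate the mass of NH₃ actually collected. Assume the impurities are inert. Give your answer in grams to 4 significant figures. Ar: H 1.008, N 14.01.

Pure H2 available = 140.4 g × 0.898 = 126.08 g.
M(H2) = 2(1.008) = 2.016 g/mol.
M(NH3) = 14.01 + 3(1.008) = 17.034 g/mol.
n(H2) = 126.08 g / 2.016 g/mol = 62.539 mol.
From the equation the H2:NH3 mole ratio is 3:2, so n(NH3) = 62.539 × 2/3 = 41.693 mol.
Mass of NH3 = 41.693 mol × 17.034 g/mol = 710.20 g.
Actual mass collected = 710.20 g × 0.653 = 463.76 g.

463.8 g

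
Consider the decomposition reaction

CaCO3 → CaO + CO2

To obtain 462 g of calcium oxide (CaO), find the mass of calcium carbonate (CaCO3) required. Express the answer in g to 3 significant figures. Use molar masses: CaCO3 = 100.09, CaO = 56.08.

n(CaO) = 462.0 g / 56.08 g/mol = 8.238 mol.
From the equation the CaO:CaCO3 mole ratio is 1:1, so n(CaCO3) = 8.238 × 1/1 = 8.238 mol.
Mass of CaCO3 = 8.238 mol × 100.09 g/mol = 824.6 g.

825 g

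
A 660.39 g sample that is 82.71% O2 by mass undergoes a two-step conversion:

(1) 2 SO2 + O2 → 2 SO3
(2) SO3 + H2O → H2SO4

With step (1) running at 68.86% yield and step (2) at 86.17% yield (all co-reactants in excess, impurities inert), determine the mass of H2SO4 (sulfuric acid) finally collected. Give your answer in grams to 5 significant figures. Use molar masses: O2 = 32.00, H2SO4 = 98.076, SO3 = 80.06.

1986.7 g

Pure O2 = 660.39 × 0.8271 = 546.209 g.
n(O2) = 546.209 / 32.00 = 17.0690 mol.
Step 1 (O2:SO3 = 1:2): theoretical n(SO3) = 34.1380 mol; at 68.86% yield, n(SO3) = 23.5075 mol.
Step 2 (SO3:H2SO4 = 1:1): theoretical n(H2SO4) = 23.5075 mol, so theoretical mass = 23.5075 × 98.076 = 2305.52 g.
At 86.17% yield, actual mass of H2SO4 = 2305.52 × 0.8617 = 1986.66 g.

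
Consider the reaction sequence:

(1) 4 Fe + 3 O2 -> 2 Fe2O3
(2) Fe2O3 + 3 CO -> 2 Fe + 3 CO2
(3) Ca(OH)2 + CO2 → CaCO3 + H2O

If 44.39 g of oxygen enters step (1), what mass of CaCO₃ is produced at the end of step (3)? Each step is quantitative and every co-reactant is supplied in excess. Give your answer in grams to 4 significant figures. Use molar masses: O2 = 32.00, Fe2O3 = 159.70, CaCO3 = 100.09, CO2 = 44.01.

277.7 g

n(O2) = 44.39 / 32.00 = 1.3872 mol.
Reaction (1): O2→Fe2O3 ratio 3:2 ⇒ n(Fe2O3) = 0.92479 mol.
Reaction (2): Fe2O3→CO2 ratio 1:3 ⇒ n(CO2) = 2.7744 mol.
Reaction (3): CO2→CaCO3 ratio 1:1 ⇒ n(CaCO3) = 2.7744 mol.
Mass of CaCO3 = 2.7744 × 100.09 = 277.69 g.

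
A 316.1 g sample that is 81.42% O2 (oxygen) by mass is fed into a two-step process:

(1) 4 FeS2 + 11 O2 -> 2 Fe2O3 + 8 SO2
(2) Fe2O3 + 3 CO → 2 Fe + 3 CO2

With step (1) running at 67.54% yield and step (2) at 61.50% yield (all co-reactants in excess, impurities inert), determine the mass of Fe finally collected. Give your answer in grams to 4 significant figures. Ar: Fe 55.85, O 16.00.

Pure O2 = 316.1 × 0.8142 = 257.37 g.
M(O2) = 2(16.00) = 32.00 g/mol.
M(Fe) = 55.85 g/mol.
n(O2) = 257.37 / 32.00 = 8.0428 mol.
Step 1 (O2:Fe2O3 = 11:2): theoretical n(Fe2O3) = 1.4623 mol; at 67.54% yield, n(Fe2O3) = 0.98765 mol.
Step 2 (Fe2O3:Fe = 1:2): theoretical n(Fe) = 1.9753 mol, so theoretical mass = 1.9753 × 55.85 = 110.32 g.
At 61.50% yield, actual mass of Fe = 110.32 × 0.6150 = 67.847 g.

67.85 g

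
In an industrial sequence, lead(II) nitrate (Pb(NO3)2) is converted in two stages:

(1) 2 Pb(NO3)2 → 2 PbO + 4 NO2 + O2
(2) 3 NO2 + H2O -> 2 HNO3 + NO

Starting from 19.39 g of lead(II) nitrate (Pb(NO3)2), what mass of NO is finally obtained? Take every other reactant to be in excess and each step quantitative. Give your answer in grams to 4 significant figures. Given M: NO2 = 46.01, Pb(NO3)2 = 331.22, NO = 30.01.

n(Pb(NO3)2) = 19.390 / 331.22 = 0.058541 mol.
Step 1 gives a 2:4 ratio of Pb(NO3)2 to NO2, so n(NO2) = 0.11708 mol.
In step 2 the NO2:NO ratio is 3:1, so n(NO) = 0.039027 mol.
Mass of NO = 0.039027 × 30.01 = 1.1712 g.

1.171 g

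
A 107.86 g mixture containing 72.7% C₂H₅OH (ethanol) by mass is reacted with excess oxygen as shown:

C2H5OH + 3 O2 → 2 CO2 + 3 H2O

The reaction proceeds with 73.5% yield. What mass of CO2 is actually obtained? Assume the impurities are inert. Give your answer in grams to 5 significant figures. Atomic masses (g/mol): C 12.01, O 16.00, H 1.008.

110.12 g

Pure C2H5OH available = 107.86 g × 0.727 = 78.4142 g.
M(C2H5OH) = 2(12.01) + 6(1.008) + 16.00 = 46.068 g/mol.
M(CO2) = 12.01 + 2(16.00) = 44.01 g/mol.
n(C2H5OH) = 78.4142 g / 46.068 g/mol = 1.70214 mol.
From the equation the C2H5OH:CO2 mole ratio is 1:2, so n(CO2) = 1.70214 × 2/1 = 3.40428 mol.
Mass of CO2 = 3.40428 mol × 44.01 g/mol = 149.822 g.
Actual mass collected = 149.822 g × 0.735 = 110.119 g.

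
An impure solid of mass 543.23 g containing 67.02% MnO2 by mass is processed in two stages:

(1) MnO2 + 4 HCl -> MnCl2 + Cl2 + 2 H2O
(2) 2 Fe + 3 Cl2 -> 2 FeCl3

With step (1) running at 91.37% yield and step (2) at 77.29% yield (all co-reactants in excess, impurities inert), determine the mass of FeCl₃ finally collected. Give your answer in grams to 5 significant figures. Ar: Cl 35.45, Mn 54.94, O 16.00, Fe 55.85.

319.78 g

Pure MnO2 = 543.23 × 0.6702 = 364.073 g.
M(MnO2) = 54.94 + 2(16.00) = 86.94 g/mol.
M(FeCl3) = 55.85 + 3(35.45) = 162.20 g/mol.
n(MnO2) = 364.073 / 86.94 = 4.18763 mol.
Step 1 (MnO2:Cl2 = 1:1): theoretical n(Cl2) = 4.18763 mol; at 91.37% yield, n(Cl2) = 3.82624 mol.
Step 2 (Cl2:FeCl3 = 3:2): theoretical n(FeCl3) = 2.55083 mol, so theoretical mass = 2.55083 × 162.20 = 413.744 g.
At 77.29% yield, actual mass of FeCl3 = 413.744 × 0.7729 = 319.783 g.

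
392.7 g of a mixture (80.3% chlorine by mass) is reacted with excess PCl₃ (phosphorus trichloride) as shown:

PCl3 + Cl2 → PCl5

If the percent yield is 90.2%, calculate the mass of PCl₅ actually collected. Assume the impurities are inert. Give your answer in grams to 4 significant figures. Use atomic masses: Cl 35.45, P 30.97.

835.3 g

Pure Cl2 available = 392.7 g × 0.803 = 315.34 g.
M(Cl2) = 2(35.45) = 70.90 g/mol.
M(PCl5) = 30.97 + 5(35.45) = 208.22 g/mol.
n(Cl2) = 315.34 g / 70.90 g/mol = 4.4476 mol.
From the equation the Cl2:PCl5 mole ratio is 1:1, so n(PCl5) = 4.4476 × 1/1 = 4.4476 mol.
Mass of PCl5 = 4.4476 mol × 208.22 g/mol = 926.09 g.
Actual mass collected = 926.09 g × 0.902 = 835.33 g.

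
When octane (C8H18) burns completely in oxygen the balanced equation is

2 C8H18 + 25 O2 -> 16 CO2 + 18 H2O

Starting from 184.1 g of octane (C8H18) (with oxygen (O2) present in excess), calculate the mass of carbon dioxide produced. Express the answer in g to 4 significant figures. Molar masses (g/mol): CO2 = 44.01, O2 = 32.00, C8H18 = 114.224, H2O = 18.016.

n(C8H18) = 184.10 g / 114.224 g/mol = 1.6117 mol.
From the equation the C8H18:CO2 mole ratio is 2:16, so n(CO2) = 1.6117 × 16/2 = 12.894 mol.
Mass of CO2 = 12.894 mol × 44.01 g/mol = 567.46 g.

567.5 g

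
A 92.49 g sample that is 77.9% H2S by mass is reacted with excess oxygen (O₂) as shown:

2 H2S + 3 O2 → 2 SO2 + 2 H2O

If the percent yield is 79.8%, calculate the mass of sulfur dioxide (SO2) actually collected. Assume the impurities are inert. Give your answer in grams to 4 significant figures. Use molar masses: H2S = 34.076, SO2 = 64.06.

Pure H2S available = 92.49 g × 0.779 = 72.050 g.
n(H2S) = 72.050 g / 34.076 g/mol = 2.1144 mol.
From the equation the H2S:SO2 mole ratio is 2:2, so n(SO2) = 2.1144 × 2/2 = 2.1144 mol.
Mass of SO2 = 2.1144 mol × 64.06 g/mol = 135.45 g.
Actual mass collected = 135.45 g × 0.798 = 108.09 g.

108.1 g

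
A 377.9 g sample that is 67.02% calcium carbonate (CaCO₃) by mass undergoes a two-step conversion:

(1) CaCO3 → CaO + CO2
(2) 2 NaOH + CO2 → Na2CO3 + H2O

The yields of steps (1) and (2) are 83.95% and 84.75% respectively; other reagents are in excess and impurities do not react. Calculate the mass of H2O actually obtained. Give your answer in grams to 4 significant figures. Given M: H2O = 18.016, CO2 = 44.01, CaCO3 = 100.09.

32.43 g

Pure CaCO3 = 377.9 × 0.6702 = 253.27 g.
n(CaCO3) = 253.27 / 100.09 = 2.5304 mol.
Step 1 (CaCO3:CO2 = 1:1): theoretical n(CO2) = 2.5304 mol; at 83.95% yield, n(CO2) = 2.1243 mol.
Step 2 (CO2:H2O = 1:1): theoretical n(H2O) = 2.1243 mol, so theoretical mass = 2.1243 × 18.016 = 38.271 g.
At 84.75% yield, actual mass of H2O = 38.271 × 0.8475 = 32.435 g.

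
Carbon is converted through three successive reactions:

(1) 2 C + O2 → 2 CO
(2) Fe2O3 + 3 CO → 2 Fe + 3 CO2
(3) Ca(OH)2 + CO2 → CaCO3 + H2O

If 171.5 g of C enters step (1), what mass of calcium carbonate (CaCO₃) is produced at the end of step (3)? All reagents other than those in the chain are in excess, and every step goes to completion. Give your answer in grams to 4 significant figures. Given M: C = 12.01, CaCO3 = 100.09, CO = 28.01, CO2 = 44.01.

1429 g

n(C) = 171.5 / 12.01 = 14.280 mol.
Reaction (1): C→CO ratio 2:2 ⇒ n(CO) = 14.280 mol.
Reaction (2): CO→CO2 ratio 3:3 ⇒ n(CO2) = 14.280 mol.
Reaction (3): CO2→CaCO3 ratio 1:1 ⇒ n(CaCO3) = 14.280 mol.
Mass of CaCO3 = 14.280 × 100.09 = 1429.3 g.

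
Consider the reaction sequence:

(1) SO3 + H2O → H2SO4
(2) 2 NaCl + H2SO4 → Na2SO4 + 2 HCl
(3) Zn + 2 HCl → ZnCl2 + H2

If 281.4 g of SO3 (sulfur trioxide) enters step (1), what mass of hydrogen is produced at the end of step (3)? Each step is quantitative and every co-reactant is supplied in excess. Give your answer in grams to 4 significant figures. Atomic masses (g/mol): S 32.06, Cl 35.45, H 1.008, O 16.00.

M(SO3) = 32.06 + 3(16.00) = 80.06 g/mol.
M(H2) = 2(1.008) = 2.016 g/mol.
n(SO3) = 281.4 / 80.06 = 3.5149 mol.
Reaction (1): SO3→H2SO4 ratio 1:1 ⇒ n(H2SO4) = 3.5149 mol.
Reaction (2): H2SO4→HCl ratio 1:2 ⇒ n(HCl) = 7.0297 mol.
Reaction (3): HCl→H2 ratio 2:1 ⇒ n(H2) = 3.5149 mol.
Mass of H2 = 3.5149 × 2.016 = 7.0860 g.

7.086 g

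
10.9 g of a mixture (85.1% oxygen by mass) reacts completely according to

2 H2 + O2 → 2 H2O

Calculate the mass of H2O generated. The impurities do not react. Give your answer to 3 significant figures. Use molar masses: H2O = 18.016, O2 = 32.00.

10.4 g

Mass of pure O2 = 10.9 g × 0.851 = 9.276 g.
n(O2) = 9.276 g / 32.00 g/mol = 0.2899 mol.
From the equation the O2:H2O mole ratio is 1:2, so n(H2O) = 0.2899 × 2/1 = 0.5797 mol.
Mass of H2O = 0.5797 mol × 18.016 g/mol = 10.44 g.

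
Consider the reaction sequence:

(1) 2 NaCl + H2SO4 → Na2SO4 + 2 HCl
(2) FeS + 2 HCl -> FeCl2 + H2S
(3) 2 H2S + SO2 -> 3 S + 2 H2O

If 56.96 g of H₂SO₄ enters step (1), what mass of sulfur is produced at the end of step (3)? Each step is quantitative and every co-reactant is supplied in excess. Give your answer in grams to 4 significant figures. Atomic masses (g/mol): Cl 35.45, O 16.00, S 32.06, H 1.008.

27.93 g

M(H2SO4) = 2(1.008) + 32.06 + 4(16.00) = 98.076 g/mol.
M(S) = 32.06 g/mol.
n(H2SO4) = 56.96 / 98.076 = 0.58077 mol.
Reaction (1): H2SO4→HCl ratio 1:2 ⇒ n(HCl) = 1.1615 mol.
Reaction (2): HCl→H2S ratio 2:1 ⇒ n(H2S) = 0.58077 mol.
Reaction (3): H2S→S ratio 2:3 ⇒ n(S) = 0.87116 mol.
Mass of S = 0.87116 × 32.06 = 27.929 g.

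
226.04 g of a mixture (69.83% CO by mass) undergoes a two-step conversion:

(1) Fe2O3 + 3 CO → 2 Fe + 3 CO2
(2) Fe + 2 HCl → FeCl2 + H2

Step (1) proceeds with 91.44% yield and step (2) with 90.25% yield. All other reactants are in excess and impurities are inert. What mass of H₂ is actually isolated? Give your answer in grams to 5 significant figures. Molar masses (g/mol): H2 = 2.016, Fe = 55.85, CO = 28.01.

6.2502 g

Pure CO = 226.04 × 0.6983 = 157.844 g.
n(CO) = 157.844 / 28.01 = 5.63526 mol.
Step 1 (CO:Fe = 3:2): theoretical n(Fe) = 3.75684 mol; at 91.44% yield, n(Fe) = 3.43526 mol.
Step 2 (Fe:H2 = 1:1): theoretical n(H2) = 3.43526 mol, so theoretical mass = 3.43526 × 2.016 = 6.92548 g.
At 90.25% yield, actual mass of H2 = 6.92548 × 0.9025 = 6.25024 g.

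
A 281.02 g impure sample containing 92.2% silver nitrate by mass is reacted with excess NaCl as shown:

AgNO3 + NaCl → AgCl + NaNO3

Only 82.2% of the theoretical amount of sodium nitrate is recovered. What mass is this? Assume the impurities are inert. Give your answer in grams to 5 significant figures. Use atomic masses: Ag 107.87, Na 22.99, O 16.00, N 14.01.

Pure AgNO3 available = 281.02 g × 0.922 = 259.100 g.
M(AgNO3) = 107.87 + 14.01 + 3(16.00) = 169.88 g/mol.
M(NaNO3) = 22.99 + 14.01 + 3(16.00) = 85.00 g/mol.
n(AgNO3) = 259.100 g / 169.88 g/mol = 1.52520 mol.
From the equation the AgNO3:NaNO3 mole ratio is 1:1, so n(NaNO3) = 1.52520 × 1/1 = 1.52520 mol.
Mass of NaNO3 = 1.52520 mol × 85.00 g/mol = 129.642 g.
Actual mass collected = 129.642 g × 0.822 = 106.566 g.

106.57 g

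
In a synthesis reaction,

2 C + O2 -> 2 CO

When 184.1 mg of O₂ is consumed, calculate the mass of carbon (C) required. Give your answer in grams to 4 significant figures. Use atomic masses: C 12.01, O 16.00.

0.1382 g

M(O2) = 2(16.00) = 32.00 g/mol.
M(C) = 12.01 g/mol.
Convert: 184.1 mg = 0.18410 g.
n(O2) = 0.18410 g / 32.00 g/mol = 0.0057531 mol.
From the equation the O2:C mole ratio is 1:2, so n(C) = 0.0057531 × 2/1 = 0.011506 mol.
Mass of C = 0.011506 mol × 12.01 g/mol = 0.13819 g.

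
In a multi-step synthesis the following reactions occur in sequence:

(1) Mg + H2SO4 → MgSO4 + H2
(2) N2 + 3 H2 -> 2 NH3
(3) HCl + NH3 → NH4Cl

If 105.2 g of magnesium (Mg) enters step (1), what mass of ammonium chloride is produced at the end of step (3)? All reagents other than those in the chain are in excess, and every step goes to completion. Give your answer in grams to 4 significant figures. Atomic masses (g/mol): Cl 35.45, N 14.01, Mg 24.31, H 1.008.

M(Mg) = 24.31 g/mol.
M(NH4Cl) = 14.01 + 4(1.008) + 35.45 = 53.492 g/mol.
n(Mg) = 105.2 / 24.31 = 4.3274 mol.
Reaction (1): Mg→H2 ratio 1:1 ⇒ n(H2) = 4.3274 mol.
Reaction (2): H2→NH3 ratio 3:2 ⇒ n(NH3) = 2.8850 mol.
Reaction (3): NH3→NH4Cl ratio 1:1 ⇒ n(NH4Cl) = 2.8850 mol.
Mass of NH4Cl = 2.8850 × 53.492 = 154.32 g.

154.3 g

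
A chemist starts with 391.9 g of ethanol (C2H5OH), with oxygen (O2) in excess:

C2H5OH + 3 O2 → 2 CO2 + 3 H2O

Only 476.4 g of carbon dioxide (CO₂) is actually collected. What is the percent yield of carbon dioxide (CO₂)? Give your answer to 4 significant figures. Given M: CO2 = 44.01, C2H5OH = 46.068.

n(C2H5OH) = 391.90 g / 46.068 g/mol = 8.5070 mol.
From the equation the C2H5OH:CO2 mole ratio is 1:2, so n(CO2) = 8.5070 × 2/1 = 17.014 mol.
Mass of CO2 = 17.014 mol × 44.01 g/mol = 748.79 g.
This is the theoretical yield. Percent yield = 476.4 g / 748.79 g × 100% = 63.623%.

63.62 %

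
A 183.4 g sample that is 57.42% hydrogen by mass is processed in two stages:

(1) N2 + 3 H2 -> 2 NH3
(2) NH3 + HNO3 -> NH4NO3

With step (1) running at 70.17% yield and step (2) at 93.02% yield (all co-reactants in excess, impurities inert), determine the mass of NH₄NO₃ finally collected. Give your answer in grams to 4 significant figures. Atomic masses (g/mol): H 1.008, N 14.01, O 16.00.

Pure H2 = 183.4 × 0.5742 = 105.31 g.
M(H2) = 2(1.008) = 2.016 g/mol.
M(NH4NO3) = 2(14.01) + 4(1.008) + 3(16.00) = 80.052 g/mol.
n(H2) = 105.31 / 2.016 = 52.236 mol.
Step 1 (H2:NH3 = 3:2): theoretical n(NH3) = 34.824 mol; at 70.17% yield, n(NH3) = 24.436 mol.
Step 2 (NH3:NH4NO3 = 1:1): theoretical n(NH4NO3) = 24.436 mol, so theoretical mass = 24.436 × 80.052 = 1956.2 g.
At 93.02% yield, actual mass of NH4NO3 = 1956.2 × 0.9302 = 1819.6 g.

1820 g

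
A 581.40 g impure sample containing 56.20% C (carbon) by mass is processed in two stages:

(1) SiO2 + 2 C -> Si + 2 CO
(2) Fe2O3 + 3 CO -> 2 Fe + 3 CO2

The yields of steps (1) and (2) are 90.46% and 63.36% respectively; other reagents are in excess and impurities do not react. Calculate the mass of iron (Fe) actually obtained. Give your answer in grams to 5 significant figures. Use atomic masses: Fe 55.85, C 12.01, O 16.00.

Pure C = 581.40 × 0.5620 = 326.747 g.
M(C) = 12.01 g/mol.
M(Fe) = 55.85 g/mol.
n(C) = 326.747 / 12.01 = 27.2062 mol.
Step 1 (C:CO = 2:2): theoretical n(CO) = 27.2062 mol; at 90.46% yield, n(CO) = 24.6108 mol.
Step 2 (CO:Fe = 3:2): theoretical n(Fe) = 16.4072 mol, so theoretical mass = 16.4072 × 55.85 = 916.340 g.
At 63.36% yield, actual mass of Fe = 916.340 × 0.6336 = 580.593 g.

580.59 g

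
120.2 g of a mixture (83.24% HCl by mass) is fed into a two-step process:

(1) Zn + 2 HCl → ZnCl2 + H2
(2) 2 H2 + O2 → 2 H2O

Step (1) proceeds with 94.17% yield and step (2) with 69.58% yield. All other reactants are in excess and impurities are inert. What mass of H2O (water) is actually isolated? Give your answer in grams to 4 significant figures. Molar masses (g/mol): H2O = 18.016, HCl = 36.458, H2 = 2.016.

Pure HCl = 120.2 × 0.8324 = 100.05 g.
n(HCl) = 100.05 / 36.458 = 2.7444 mol.
Step 1 (HCl:H2 = 2:1): theoretical n(H2) = 1.3722 mol; at 94.17% yield, n(H2) = 1.2922 mol.
Step 2 (H2:H2O = 2:2): theoretical n(H2O) = 1.2922 mol, so theoretical mass = 1.2922 × 18.016 = 23.280 g.
At 69.58% yield, actual mass of H2O = 23.280 × 0.6958 = 16.198 g.

16.20 g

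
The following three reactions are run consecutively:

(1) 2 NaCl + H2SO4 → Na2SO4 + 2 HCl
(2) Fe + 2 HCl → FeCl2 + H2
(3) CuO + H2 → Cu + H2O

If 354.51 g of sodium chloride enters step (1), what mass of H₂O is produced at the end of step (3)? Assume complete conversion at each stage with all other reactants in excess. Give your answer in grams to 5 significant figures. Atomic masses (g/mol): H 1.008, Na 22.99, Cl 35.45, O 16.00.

54.645 g

M(NaCl) = 22.99 + 35.45 = 58.44 g/mol.
M(H2O) = 2(1.008) + 16.00 = 18.016 g/mol.
n(NaCl) = 354.51 / 58.44 = 6.06622 mol.
Reaction (1): NaCl→HCl ratio 2:2 ⇒ n(HCl) = 6.06622 mol.
Reaction (2): HCl→H2 ratio 2:1 ⇒ n(H2) = 3.03311 mol.
Reaction (3): H2→H2O ratio 1:1 ⇒ n(H2O) = 3.03311 mol.
Mass of H2O = 3.03311 × 18.016 = 54.6445 g.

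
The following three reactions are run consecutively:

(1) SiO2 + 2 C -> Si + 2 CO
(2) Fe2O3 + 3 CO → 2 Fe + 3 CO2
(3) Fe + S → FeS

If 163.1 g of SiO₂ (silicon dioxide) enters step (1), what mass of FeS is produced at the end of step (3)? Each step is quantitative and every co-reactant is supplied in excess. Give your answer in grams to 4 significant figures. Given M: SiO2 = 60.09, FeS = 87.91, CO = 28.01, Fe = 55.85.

n(SiO2) = 163.1 / 60.09 = 2.7143 mol.
Reaction (1): SiO2→CO ratio 1:2 ⇒ n(CO) = 5.4285 mol.
Reaction (2): CO→Fe ratio 3:2 ⇒ n(Fe) = 3.6190 mol.
Reaction (3): Fe→FeS ratio 1:1 ⇒ n(FeS) = 3.6190 mol.
Mass of FeS = 3.6190 × 87.91 = 318.15 g.

318.1 g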